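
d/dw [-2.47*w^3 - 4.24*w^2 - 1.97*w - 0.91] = -7.41*w^2 - 8.48*w - 1.97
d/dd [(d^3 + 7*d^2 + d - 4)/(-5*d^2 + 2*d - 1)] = (-5*d^4 + 4*d^3 + 16*d^2 - 54*d + 7)/(25*d^4 - 20*d^3 + 14*d^2 - 4*d + 1)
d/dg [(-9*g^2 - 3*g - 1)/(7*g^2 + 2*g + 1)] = (3*g^2 - 4*g - 1)/(49*g^4 + 28*g^3 + 18*g^2 + 4*g + 1)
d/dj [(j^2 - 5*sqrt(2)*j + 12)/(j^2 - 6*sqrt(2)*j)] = (-sqrt(2)*j^2 - 24*j + 72*sqrt(2))/(j^2*(j^2 - 12*sqrt(2)*j + 72))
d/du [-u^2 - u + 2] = -2*u - 1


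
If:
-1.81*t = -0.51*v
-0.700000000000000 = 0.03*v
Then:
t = -6.57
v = -23.33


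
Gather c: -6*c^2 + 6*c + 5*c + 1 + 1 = -6*c^2 + 11*c + 2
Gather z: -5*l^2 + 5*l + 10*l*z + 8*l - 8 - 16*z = -5*l^2 + 13*l + z*(10*l - 16) - 8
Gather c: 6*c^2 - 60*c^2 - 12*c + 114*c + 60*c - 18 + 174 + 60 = -54*c^2 + 162*c + 216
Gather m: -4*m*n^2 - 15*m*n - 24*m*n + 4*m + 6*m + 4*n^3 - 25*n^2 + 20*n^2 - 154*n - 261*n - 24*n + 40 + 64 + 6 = m*(-4*n^2 - 39*n + 10) + 4*n^3 - 5*n^2 - 439*n + 110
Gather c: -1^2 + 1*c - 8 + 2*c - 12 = 3*c - 21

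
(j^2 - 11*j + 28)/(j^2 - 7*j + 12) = (j - 7)/(j - 3)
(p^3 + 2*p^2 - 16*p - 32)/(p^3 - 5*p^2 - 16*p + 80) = (p + 2)/(p - 5)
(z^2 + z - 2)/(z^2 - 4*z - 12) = (z - 1)/(z - 6)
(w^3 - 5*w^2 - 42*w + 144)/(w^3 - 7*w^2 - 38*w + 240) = (w - 3)/(w - 5)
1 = 1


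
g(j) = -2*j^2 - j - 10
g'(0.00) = -1.00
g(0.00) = -10.00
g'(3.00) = -13.00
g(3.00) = -31.00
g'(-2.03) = 7.12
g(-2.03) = -16.21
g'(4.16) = -17.64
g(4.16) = -48.77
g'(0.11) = -1.44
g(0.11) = -10.13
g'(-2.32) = 8.28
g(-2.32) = -18.44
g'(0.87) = -4.48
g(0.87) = -12.38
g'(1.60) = -7.40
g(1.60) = -16.72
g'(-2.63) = 9.52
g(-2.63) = -21.20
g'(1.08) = -5.32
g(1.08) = -13.41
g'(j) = -4*j - 1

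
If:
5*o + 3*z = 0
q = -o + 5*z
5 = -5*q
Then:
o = 3/28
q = -1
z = -5/28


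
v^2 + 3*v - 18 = (v - 3)*(v + 6)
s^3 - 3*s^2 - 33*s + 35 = (s - 7)*(s - 1)*(s + 5)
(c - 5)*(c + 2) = c^2 - 3*c - 10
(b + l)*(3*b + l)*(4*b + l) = 12*b^3 + 19*b^2*l + 8*b*l^2 + l^3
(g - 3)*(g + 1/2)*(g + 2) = g^3 - g^2/2 - 13*g/2 - 3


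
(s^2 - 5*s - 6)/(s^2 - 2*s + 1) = (s^2 - 5*s - 6)/(s^2 - 2*s + 1)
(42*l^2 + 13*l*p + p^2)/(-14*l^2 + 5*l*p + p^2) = (6*l + p)/(-2*l + p)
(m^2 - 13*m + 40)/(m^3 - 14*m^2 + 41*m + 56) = (m - 5)/(m^2 - 6*m - 7)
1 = 1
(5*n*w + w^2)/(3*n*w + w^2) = (5*n + w)/(3*n + w)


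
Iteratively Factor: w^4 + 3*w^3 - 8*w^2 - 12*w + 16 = (w - 2)*(w^3 + 5*w^2 + 2*w - 8) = (w - 2)*(w - 1)*(w^2 + 6*w + 8) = (w - 2)*(w - 1)*(w + 4)*(w + 2)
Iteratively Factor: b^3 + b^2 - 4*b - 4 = (b - 2)*(b^2 + 3*b + 2) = (b - 2)*(b + 2)*(b + 1)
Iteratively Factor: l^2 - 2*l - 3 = (l - 3)*(l + 1)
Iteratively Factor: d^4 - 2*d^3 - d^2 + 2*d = (d)*(d^3 - 2*d^2 - d + 2) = d*(d + 1)*(d^2 - 3*d + 2) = d*(d - 1)*(d + 1)*(d - 2)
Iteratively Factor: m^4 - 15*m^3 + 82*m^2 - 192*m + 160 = (m - 4)*(m^3 - 11*m^2 + 38*m - 40) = (m - 4)^2*(m^2 - 7*m + 10) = (m - 4)^2*(m - 2)*(m - 5)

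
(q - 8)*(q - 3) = q^2 - 11*q + 24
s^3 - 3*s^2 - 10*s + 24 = (s - 4)*(s - 2)*(s + 3)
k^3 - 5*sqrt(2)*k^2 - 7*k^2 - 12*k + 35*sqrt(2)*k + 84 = (k - 7)*(k - 6*sqrt(2))*(k + sqrt(2))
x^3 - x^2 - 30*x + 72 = (x - 4)*(x - 3)*(x + 6)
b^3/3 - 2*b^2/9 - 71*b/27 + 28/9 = (b/3 + 1)*(b - 7/3)*(b - 4/3)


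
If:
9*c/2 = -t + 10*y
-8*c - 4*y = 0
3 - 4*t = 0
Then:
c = -3/98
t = 3/4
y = 3/49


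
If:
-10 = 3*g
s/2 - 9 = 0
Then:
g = -10/3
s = 18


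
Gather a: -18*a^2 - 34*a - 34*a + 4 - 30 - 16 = -18*a^2 - 68*a - 42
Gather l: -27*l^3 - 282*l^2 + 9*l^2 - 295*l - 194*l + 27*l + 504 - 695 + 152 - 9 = -27*l^3 - 273*l^2 - 462*l - 48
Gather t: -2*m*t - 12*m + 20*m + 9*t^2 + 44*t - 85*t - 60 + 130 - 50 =8*m + 9*t^2 + t*(-2*m - 41) + 20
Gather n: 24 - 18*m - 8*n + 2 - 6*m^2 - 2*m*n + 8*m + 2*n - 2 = -6*m^2 - 10*m + n*(-2*m - 6) + 24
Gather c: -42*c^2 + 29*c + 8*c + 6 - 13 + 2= -42*c^2 + 37*c - 5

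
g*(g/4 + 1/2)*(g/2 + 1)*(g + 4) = g^4/8 + g^3 + 5*g^2/2 + 2*g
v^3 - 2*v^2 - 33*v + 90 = (v - 5)*(v - 3)*(v + 6)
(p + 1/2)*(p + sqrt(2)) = p^2 + p/2 + sqrt(2)*p + sqrt(2)/2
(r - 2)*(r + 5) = r^2 + 3*r - 10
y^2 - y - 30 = (y - 6)*(y + 5)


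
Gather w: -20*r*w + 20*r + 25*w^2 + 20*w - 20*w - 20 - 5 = -20*r*w + 20*r + 25*w^2 - 25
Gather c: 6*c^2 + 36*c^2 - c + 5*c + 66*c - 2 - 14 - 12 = 42*c^2 + 70*c - 28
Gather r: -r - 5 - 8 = -r - 13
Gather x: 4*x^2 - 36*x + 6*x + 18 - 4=4*x^2 - 30*x + 14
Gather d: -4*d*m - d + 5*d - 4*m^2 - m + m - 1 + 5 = d*(4 - 4*m) - 4*m^2 + 4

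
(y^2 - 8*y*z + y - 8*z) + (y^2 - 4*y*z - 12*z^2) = 2*y^2 - 12*y*z + y - 12*z^2 - 8*z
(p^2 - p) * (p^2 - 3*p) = p^4 - 4*p^3 + 3*p^2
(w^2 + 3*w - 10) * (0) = 0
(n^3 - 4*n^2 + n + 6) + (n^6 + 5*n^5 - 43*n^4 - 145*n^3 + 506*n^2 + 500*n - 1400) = n^6 + 5*n^5 - 43*n^4 - 144*n^3 + 502*n^2 + 501*n - 1394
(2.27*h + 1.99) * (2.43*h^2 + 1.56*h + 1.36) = 5.5161*h^3 + 8.3769*h^2 + 6.1916*h + 2.7064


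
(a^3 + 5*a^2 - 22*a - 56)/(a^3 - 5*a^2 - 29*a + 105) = (a^3 + 5*a^2 - 22*a - 56)/(a^3 - 5*a^2 - 29*a + 105)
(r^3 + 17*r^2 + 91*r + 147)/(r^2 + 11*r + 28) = (r^2 + 10*r + 21)/(r + 4)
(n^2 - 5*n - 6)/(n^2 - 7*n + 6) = (n + 1)/(n - 1)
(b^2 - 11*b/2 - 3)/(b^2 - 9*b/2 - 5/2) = (b - 6)/(b - 5)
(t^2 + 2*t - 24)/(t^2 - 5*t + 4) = (t + 6)/(t - 1)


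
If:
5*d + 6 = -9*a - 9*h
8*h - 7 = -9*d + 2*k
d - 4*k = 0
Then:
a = 73*k/36 - 37/24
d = 4*k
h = 7/8 - 17*k/4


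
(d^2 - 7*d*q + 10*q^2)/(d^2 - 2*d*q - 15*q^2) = (d - 2*q)/(d + 3*q)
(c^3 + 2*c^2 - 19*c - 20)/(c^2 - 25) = (c^2 - 3*c - 4)/(c - 5)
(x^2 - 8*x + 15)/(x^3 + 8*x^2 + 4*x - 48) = (x^2 - 8*x + 15)/(x^3 + 8*x^2 + 4*x - 48)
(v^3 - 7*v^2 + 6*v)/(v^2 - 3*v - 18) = v*(v - 1)/(v + 3)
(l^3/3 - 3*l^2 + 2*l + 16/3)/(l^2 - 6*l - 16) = (l^2 - l - 2)/(3*(l + 2))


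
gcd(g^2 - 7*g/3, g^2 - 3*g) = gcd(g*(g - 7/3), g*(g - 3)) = g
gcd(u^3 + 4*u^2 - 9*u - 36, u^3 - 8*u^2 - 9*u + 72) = u^2 - 9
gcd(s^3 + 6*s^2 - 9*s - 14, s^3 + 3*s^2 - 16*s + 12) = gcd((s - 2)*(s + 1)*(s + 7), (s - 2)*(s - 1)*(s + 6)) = s - 2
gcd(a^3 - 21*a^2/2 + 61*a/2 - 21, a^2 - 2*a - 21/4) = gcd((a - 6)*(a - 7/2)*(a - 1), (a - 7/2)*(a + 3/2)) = a - 7/2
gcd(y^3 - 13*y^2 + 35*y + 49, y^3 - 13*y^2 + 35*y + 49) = y^3 - 13*y^2 + 35*y + 49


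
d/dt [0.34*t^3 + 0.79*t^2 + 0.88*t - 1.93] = 1.02*t^2 + 1.58*t + 0.88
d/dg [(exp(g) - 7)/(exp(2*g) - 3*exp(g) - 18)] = (-(exp(g) - 7)*(2*exp(g) - 3) + exp(2*g) - 3*exp(g) - 18)*exp(g)/(-exp(2*g) + 3*exp(g) + 18)^2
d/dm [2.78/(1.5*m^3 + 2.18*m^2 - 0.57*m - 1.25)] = (-12.51*m^2 - 12.1208*m + 1.5846)/(1.5*m^3 + 2.18*m^2 - 0.57*m - 1.25)^2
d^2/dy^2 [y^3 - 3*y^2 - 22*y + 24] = 6*y - 6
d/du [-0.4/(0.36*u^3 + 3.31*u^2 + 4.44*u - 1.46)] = (0.432*u^2 + 2.648*u + 1.776)/(0.36*u^3 + 3.31*u^2 + 4.44*u - 1.46)^2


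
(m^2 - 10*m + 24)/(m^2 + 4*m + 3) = (m^2 - 10*m + 24)/(m^2 + 4*m + 3)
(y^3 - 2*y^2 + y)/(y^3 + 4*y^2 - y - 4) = y*(y - 1)/(y^2 + 5*y + 4)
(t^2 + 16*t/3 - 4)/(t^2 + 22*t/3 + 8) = (3*t - 2)/(3*t + 4)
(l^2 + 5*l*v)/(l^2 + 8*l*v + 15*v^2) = l/(l + 3*v)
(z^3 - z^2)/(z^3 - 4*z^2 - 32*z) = z*(1 - z)/(-z^2 + 4*z + 32)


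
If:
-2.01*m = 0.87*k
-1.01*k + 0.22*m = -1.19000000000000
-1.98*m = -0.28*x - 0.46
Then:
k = 1.08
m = -0.47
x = -4.94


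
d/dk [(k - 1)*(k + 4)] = 2*k + 3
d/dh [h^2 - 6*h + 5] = 2*h - 6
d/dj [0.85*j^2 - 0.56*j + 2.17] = 1.7*j - 0.56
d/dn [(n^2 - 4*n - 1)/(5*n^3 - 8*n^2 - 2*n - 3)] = (-5*n^4 + 40*n^3 - 19*n^2 - 22*n + 10)/(25*n^6 - 80*n^5 + 44*n^4 + 2*n^3 + 52*n^2 + 12*n + 9)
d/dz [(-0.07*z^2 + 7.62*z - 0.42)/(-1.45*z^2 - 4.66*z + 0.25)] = (11.3752*z^2 - 1.25299999999999*z - 0.0522)/(2.1025*z^4 + 13.514*z^3 + 20.9906*z^2 - 2.33*z + 0.0625)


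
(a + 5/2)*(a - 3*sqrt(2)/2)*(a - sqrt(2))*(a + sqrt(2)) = a^4 - 3*sqrt(2)*a^3/2 + 5*a^3/2 - 15*sqrt(2)*a^2/4 - 2*a^2 - 5*a + 3*sqrt(2)*a + 15*sqrt(2)/2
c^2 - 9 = (c - 3)*(c + 3)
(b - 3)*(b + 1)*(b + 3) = b^3 + b^2 - 9*b - 9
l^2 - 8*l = l*(l - 8)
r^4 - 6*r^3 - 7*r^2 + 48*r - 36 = (r - 6)*(r - 2)*(r - 1)*(r + 3)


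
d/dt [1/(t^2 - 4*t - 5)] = 2*(2 - t)/(-t^2 + 4*t + 5)^2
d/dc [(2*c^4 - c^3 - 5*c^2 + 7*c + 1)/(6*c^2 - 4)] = (12*c^5 - 3*c^4 - 16*c^3 - 15*c^2 + 14*c - 14)/(2*(9*c^4 - 12*c^2 + 4))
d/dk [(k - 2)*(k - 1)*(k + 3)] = 3*k^2 - 7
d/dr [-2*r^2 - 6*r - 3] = -4*r - 6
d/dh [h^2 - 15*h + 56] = 2*h - 15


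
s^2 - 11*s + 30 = (s - 6)*(s - 5)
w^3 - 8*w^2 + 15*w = w*(w - 5)*(w - 3)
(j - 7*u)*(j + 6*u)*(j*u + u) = j^3*u - j^2*u^2 + j^2*u - 42*j*u^3 - j*u^2 - 42*u^3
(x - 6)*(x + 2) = x^2 - 4*x - 12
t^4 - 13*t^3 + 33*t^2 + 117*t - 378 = (t - 7)*(t - 6)*(t - 3)*(t + 3)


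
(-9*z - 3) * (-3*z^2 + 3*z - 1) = 27*z^3 - 18*z^2 + 3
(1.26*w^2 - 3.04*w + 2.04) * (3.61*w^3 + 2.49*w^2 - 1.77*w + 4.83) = 4.5486*w^5 - 7.837*w^4 - 2.4354*w^3 + 16.5462*w^2 - 18.294*w + 9.8532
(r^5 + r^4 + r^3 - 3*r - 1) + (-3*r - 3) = r^5 + r^4 + r^3 - 6*r - 4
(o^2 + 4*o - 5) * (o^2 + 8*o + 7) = o^4 + 12*o^3 + 34*o^2 - 12*o - 35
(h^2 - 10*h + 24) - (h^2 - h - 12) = 36 - 9*h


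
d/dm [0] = 0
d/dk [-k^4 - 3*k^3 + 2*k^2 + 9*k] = -4*k^3 - 9*k^2 + 4*k + 9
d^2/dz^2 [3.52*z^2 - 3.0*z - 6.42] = 7.04000000000000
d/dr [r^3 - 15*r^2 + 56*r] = 3*r^2 - 30*r + 56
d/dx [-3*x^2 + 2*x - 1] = 2 - 6*x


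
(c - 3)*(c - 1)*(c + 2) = c^3 - 2*c^2 - 5*c + 6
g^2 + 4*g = g*(g + 4)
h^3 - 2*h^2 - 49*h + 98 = (h - 7)*(h - 2)*(h + 7)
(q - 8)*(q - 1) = q^2 - 9*q + 8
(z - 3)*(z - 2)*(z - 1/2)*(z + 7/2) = z^4 - 2*z^3 - 43*z^2/4 + 107*z/4 - 21/2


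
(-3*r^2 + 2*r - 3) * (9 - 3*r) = 9*r^3 - 33*r^2 + 27*r - 27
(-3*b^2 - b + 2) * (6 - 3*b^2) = 9*b^4 + 3*b^3 - 24*b^2 - 6*b + 12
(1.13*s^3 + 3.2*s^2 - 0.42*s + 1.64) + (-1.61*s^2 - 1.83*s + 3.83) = 1.13*s^3 + 1.59*s^2 - 2.25*s + 5.47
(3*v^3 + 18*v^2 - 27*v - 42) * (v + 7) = 3*v^4 + 39*v^3 + 99*v^2 - 231*v - 294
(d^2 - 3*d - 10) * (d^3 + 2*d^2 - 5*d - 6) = d^5 - d^4 - 21*d^3 - 11*d^2 + 68*d + 60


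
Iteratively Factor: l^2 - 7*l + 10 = (l - 2)*(l - 5)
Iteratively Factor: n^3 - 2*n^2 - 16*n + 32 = (n + 4)*(n^2 - 6*n + 8) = (n - 2)*(n + 4)*(n - 4)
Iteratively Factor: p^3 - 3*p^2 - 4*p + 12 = (p - 2)*(p^2 - p - 6) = (p - 3)*(p - 2)*(p + 2)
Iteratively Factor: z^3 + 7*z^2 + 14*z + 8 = (z + 1)*(z^2 + 6*z + 8) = (z + 1)*(z + 4)*(z + 2)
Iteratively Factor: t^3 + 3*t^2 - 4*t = (t)*(t^2 + 3*t - 4) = t*(t - 1)*(t + 4)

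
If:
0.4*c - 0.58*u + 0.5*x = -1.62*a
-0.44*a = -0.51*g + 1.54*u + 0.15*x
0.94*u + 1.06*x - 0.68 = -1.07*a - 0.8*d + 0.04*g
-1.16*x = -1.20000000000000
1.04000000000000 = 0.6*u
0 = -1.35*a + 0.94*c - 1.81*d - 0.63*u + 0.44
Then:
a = 1.64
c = -5.43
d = -4.41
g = 6.96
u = 1.73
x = 1.03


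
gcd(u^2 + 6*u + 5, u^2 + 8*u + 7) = u + 1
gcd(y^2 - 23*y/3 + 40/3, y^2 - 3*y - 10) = y - 5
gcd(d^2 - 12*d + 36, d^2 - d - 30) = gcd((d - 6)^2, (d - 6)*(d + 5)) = d - 6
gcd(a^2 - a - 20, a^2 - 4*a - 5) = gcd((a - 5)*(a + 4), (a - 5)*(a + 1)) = a - 5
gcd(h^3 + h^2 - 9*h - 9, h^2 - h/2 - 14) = 1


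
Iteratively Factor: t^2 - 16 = (t + 4)*(t - 4)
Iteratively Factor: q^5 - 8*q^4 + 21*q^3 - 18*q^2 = (q - 3)*(q^4 - 5*q^3 + 6*q^2) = q*(q - 3)*(q^3 - 5*q^2 + 6*q) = q*(q - 3)^2*(q^2 - 2*q) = q*(q - 3)^2*(q - 2)*(q)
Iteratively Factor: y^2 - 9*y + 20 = (y - 5)*(y - 4)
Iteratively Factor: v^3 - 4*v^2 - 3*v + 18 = (v - 3)*(v^2 - v - 6) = (v - 3)*(v + 2)*(v - 3)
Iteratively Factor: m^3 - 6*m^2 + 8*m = (m - 2)*(m^2 - 4*m) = m*(m - 2)*(m - 4)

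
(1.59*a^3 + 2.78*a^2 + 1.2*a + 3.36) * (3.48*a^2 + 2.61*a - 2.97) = 5.5332*a^5 + 13.8243*a^4 + 6.7095*a^3 + 6.5682*a^2 + 5.2056*a - 9.9792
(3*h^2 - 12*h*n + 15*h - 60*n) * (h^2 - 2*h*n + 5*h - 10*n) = 3*h^4 - 18*h^3*n + 30*h^3 + 24*h^2*n^2 - 180*h^2*n + 75*h^2 + 240*h*n^2 - 450*h*n + 600*n^2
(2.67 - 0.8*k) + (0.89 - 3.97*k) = 3.56 - 4.77*k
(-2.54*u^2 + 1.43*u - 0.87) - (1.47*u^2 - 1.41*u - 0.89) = -4.01*u^2 + 2.84*u + 0.02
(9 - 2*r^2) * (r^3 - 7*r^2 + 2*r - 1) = -2*r^5 + 14*r^4 + 5*r^3 - 61*r^2 + 18*r - 9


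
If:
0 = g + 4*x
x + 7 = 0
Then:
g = 28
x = -7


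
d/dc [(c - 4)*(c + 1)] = 2*c - 3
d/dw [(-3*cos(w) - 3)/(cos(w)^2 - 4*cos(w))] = 3*(-sin(w) + 4*sin(w)/cos(w)^2 - 2*tan(w))/(cos(w) - 4)^2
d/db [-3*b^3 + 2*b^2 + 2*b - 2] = -9*b^2 + 4*b + 2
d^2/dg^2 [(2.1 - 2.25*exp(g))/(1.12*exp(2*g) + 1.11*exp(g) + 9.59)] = (-2.8224*exp(4*g) + 13.33416*exp(3*g) + 152.83296*exp(2*g) - 63.684285*exp(g) - 229.282515)*exp(g)/(1.404928*exp(6*g) + 4.177152*exp(5*g) + 40.228944*exp(4*g) + 72.901359*exp(3*g) + 344.460333*exp(2*g) + 306.253773*exp(g) + 881.974079)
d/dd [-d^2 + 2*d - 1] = 2 - 2*d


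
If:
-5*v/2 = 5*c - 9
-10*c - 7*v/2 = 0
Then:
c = -21/5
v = 12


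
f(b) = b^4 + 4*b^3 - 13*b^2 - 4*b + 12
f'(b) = 4*b^3 + 12*b^2 - 26*b - 4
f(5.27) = 986.66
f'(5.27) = 777.71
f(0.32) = 9.53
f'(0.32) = -10.96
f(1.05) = -0.69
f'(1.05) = -13.44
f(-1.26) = -9.08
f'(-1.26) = 39.81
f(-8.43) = 1775.79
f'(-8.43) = -1328.35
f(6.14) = 1844.51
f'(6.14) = 1214.66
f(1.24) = -2.96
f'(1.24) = -10.16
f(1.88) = -2.40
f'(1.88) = 16.11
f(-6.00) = 0.00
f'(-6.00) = -280.00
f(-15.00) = 34272.00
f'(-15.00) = -10414.00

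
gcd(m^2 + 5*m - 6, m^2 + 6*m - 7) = m - 1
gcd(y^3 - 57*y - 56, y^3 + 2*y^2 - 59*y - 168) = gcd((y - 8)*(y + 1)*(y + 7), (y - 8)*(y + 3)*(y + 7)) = y^2 - y - 56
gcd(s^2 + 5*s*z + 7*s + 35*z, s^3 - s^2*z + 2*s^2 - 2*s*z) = 1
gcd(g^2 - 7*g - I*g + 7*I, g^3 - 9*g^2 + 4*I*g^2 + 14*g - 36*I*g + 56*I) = g - 7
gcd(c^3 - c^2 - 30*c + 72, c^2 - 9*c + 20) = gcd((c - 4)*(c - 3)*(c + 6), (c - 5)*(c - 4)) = c - 4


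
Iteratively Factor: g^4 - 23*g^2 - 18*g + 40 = (g + 2)*(g^3 - 2*g^2 - 19*g + 20) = (g - 1)*(g + 2)*(g^2 - g - 20) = (g - 5)*(g - 1)*(g + 2)*(g + 4)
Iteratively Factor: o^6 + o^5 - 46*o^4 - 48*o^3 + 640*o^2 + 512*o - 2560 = (o - 2)*(o^5 + 3*o^4 - 40*o^3 - 128*o^2 + 384*o + 1280) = (o - 5)*(o - 2)*(o^4 + 8*o^3 - 128*o - 256) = (o - 5)*(o - 2)*(o + 4)*(o^3 + 4*o^2 - 16*o - 64) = (o - 5)*(o - 4)*(o - 2)*(o + 4)*(o^2 + 8*o + 16) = (o - 5)*(o - 4)*(o - 2)*(o + 4)^2*(o + 4)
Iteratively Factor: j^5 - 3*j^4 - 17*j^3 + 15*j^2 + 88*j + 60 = (j - 5)*(j^4 + 2*j^3 - 7*j^2 - 20*j - 12) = (j - 5)*(j + 2)*(j^3 - 7*j - 6) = (j - 5)*(j + 2)^2*(j^2 - 2*j - 3) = (j - 5)*(j + 1)*(j + 2)^2*(j - 3)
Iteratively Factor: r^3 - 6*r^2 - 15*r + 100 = (r - 5)*(r^2 - r - 20) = (r - 5)*(r + 4)*(r - 5)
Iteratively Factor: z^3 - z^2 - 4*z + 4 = (z - 2)*(z^2 + z - 2) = (z - 2)*(z + 2)*(z - 1)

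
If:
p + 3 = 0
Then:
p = -3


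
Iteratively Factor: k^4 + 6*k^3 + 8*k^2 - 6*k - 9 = (k - 1)*(k^3 + 7*k^2 + 15*k + 9) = (k - 1)*(k + 3)*(k^2 + 4*k + 3) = (k - 1)*(k + 3)^2*(k + 1)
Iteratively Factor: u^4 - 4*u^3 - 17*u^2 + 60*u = (u + 4)*(u^3 - 8*u^2 + 15*u) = (u - 5)*(u + 4)*(u^2 - 3*u) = (u - 5)*(u - 3)*(u + 4)*(u)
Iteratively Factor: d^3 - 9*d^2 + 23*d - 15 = (d - 1)*(d^2 - 8*d + 15) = (d - 3)*(d - 1)*(d - 5)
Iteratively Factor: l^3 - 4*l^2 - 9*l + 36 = (l - 4)*(l^2 - 9) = (l - 4)*(l - 3)*(l + 3)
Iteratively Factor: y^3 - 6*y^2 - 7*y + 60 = (y + 3)*(y^2 - 9*y + 20) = (y - 5)*(y + 3)*(y - 4)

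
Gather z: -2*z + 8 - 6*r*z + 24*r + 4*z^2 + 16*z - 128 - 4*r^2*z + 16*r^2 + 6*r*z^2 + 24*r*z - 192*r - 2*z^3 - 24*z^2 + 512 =16*r^2 - 168*r - 2*z^3 + z^2*(6*r - 20) + z*(-4*r^2 + 18*r + 14) + 392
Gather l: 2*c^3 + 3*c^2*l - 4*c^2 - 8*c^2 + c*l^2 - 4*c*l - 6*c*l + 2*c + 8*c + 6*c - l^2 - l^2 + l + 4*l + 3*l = 2*c^3 - 12*c^2 + 16*c + l^2*(c - 2) + l*(3*c^2 - 10*c + 8)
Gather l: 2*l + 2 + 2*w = 2*l + 2*w + 2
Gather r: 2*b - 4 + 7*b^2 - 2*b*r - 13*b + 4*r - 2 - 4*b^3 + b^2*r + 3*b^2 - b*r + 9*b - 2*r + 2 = -4*b^3 + 10*b^2 - 2*b + r*(b^2 - 3*b + 2) - 4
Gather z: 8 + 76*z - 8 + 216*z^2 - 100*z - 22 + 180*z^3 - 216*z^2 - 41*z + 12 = 180*z^3 - 65*z - 10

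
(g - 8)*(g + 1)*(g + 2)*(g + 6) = g^4 + g^3 - 52*g^2 - 148*g - 96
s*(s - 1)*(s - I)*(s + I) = s^4 - s^3 + s^2 - s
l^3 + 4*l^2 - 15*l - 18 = (l - 3)*(l + 1)*(l + 6)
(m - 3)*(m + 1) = m^2 - 2*m - 3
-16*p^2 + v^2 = (-4*p + v)*(4*p + v)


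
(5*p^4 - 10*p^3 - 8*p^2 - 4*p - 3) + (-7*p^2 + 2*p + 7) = 5*p^4 - 10*p^3 - 15*p^2 - 2*p + 4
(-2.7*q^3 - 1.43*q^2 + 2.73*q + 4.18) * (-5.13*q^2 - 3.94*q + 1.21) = 13.851*q^5 + 17.9739*q^4 - 11.6377*q^3 - 33.9299*q^2 - 13.1659*q + 5.0578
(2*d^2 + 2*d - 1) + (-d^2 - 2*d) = d^2 - 1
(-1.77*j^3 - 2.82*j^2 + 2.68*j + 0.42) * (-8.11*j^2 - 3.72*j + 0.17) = 14.3547*j^5 + 29.4546*j^4 - 11.5453*j^3 - 13.8552*j^2 - 1.1068*j + 0.0714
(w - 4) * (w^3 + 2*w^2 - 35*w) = w^4 - 2*w^3 - 43*w^2 + 140*w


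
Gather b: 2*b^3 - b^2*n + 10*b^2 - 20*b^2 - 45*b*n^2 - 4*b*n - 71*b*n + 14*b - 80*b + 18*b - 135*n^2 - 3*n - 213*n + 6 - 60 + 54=2*b^3 + b^2*(-n - 10) + b*(-45*n^2 - 75*n - 48) - 135*n^2 - 216*n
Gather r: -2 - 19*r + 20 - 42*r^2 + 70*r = -42*r^2 + 51*r + 18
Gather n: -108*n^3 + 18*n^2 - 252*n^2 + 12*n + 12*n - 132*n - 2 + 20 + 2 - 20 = -108*n^3 - 234*n^2 - 108*n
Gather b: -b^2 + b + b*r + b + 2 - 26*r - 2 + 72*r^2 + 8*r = -b^2 + b*(r + 2) + 72*r^2 - 18*r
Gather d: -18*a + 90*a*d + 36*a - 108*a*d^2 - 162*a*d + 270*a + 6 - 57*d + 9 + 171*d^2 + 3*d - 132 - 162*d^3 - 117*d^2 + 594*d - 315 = 288*a - 162*d^3 + d^2*(54 - 108*a) + d*(540 - 72*a) - 432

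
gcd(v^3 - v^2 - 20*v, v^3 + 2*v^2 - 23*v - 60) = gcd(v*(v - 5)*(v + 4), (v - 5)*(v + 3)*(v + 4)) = v^2 - v - 20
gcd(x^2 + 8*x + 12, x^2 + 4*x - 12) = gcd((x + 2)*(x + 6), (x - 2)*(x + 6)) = x + 6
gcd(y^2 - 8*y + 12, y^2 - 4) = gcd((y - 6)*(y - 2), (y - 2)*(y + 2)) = y - 2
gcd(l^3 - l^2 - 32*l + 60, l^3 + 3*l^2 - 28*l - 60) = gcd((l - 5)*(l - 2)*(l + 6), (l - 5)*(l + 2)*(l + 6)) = l^2 + l - 30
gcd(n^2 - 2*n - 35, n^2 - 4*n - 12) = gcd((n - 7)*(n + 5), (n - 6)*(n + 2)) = 1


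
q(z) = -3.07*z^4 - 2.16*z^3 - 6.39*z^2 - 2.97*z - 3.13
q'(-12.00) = 20437.11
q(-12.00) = -60814.69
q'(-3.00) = 308.61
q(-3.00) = -242.08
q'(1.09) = -40.50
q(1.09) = -21.09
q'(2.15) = -182.44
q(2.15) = -126.12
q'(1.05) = -37.75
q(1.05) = -19.53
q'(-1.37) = 33.95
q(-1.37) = -16.32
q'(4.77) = -1544.13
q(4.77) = -1986.44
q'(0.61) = -15.96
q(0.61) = -8.23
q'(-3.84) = 645.89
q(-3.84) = -631.16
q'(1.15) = -44.91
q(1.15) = -23.65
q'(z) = -12.28*z^3 - 6.48*z^2 - 12.78*z - 2.97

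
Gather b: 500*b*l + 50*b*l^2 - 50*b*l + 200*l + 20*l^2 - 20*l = b*(50*l^2 + 450*l) + 20*l^2 + 180*l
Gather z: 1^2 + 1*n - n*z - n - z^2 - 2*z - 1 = -z^2 + z*(-n - 2)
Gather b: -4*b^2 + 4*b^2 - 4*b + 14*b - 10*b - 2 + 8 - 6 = 0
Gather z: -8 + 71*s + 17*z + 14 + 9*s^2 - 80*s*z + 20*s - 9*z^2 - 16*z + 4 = 9*s^2 + 91*s - 9*z^2 + z*(1 - 80*s) + 10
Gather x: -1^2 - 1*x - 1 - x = -2*x - 2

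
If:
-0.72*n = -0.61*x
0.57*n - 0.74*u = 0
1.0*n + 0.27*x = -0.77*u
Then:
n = 0.00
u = 0.00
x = 0.00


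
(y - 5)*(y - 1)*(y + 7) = y^3 + y^2 - 37*y + 35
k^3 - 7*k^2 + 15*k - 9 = (k - 3)^2*(k - 1)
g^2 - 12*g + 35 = (g - 7)*(g - 5)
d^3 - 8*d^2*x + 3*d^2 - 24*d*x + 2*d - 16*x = (d + 1)*(d + 2)*(d - 8*x)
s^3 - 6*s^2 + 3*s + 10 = (s - 5)*(s - 2)*(s + 1)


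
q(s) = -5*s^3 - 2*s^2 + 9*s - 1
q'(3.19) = -156.40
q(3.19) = -154.95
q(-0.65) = -6.32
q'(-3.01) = -114.86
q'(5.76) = -511.70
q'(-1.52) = -19.58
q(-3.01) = 90.14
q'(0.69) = -0.90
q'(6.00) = -555.00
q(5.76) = -971.03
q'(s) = -15*s^2 - 4*s + 9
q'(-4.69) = -302.18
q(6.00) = -1099.00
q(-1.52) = -1.74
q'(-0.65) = 5.26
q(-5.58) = 755.21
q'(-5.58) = -435.73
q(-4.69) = 428.61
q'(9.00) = -1242.00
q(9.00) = -3727.00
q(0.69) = 2.62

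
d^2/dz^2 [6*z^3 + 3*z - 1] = 36*z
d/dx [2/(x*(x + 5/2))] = 4*(-4*x - 5)/(x^2*(4*x^2 + 20*x + 25))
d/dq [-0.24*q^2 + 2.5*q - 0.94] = 2.5 - 0.48*q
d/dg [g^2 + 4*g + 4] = 2*g + 4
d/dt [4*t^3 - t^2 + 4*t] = 12*t^2 - 2*t + 4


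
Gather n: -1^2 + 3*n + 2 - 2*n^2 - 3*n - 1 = -2*n^2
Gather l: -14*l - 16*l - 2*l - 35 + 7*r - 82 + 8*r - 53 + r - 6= -32*l + 16*r - 176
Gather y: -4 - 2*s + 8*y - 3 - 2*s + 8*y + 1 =-4*s + 16*y - 6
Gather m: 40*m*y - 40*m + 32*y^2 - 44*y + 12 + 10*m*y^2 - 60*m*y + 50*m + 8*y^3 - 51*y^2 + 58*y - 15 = m*(10*y^2 - 20*y + 10) + 8*y^3 - 19*y^2 + 14*y - 3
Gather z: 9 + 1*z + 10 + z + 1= 2*z + 20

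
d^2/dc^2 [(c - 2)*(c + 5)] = 2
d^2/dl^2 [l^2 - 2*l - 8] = 2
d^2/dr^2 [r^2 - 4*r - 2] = 2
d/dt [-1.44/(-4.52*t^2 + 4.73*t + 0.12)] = (6.8112 - 13.0176*t)/(-4.52*t^2 + 4.73*t + 0.12)^2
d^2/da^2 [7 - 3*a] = 0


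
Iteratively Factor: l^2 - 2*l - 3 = (l - 3)*(l + 1)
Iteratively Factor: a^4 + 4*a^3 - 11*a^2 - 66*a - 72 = (a + 3)*(a^3 + a^2 - 14*a - 24) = (a + 3)^2*(a^2 - 2*a - 8) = (a - 4)*(a + 3)^2*(a + 2)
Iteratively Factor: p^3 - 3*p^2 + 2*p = (p - 2)*(p^2 - p) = (p - 2)*(p - 1)*(p)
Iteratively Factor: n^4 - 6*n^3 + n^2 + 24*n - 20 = (n - 1)*(n^3 - 5*n^2 - 4*n + 20) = (n - 2)*(n - 1)*(n^2 - 3*n - 10) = (n - 2)*(n - 1)*(n + 2)*(n - 5)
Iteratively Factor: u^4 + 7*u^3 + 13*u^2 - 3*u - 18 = (u - 1)*(u^3 + 8*u^2 + 21*u + 18) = (u - 1)*(u + 2)*(u^2 + 6*u + 9) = (u - 1)*(u + 2)*(u + 3)*(u + 3)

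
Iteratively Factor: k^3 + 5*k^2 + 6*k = (k + 2)*(k^2 + 3*k) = k*(k + 2)*(k + 3)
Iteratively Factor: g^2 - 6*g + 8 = (g - 4)*(g - 2)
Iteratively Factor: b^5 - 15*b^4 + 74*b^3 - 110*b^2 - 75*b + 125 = (b + 1)*(b^4 - 16*b^3 + 90*b^2 - 200*b + 125) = (b - 5)*(b + 1)*(b^3 - 11*b^2 + 35*b - 25) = (b - 5)^2*(b + 1)*(b^2 - 6*b + 5) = (b - 5)^3*(b + 1)*(b - 1)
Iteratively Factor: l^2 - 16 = (l + 4)*(l - 4)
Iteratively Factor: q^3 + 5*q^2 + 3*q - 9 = (q - 1)*(q^2 + 6*q + 9) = (q - 1)*(q + 3)*(q + 3)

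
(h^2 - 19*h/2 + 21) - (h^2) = 21 - 19*h/2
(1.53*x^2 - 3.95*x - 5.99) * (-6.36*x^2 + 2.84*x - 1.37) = -9.7308*x^4 + 29.4672*x^3 + 24.7823*x^2 - 11.6001*x + 8.2063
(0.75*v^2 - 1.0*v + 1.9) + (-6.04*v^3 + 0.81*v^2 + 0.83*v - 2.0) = -6.04*v^3 + 1.56*v^2 - 0.17*v - 0.1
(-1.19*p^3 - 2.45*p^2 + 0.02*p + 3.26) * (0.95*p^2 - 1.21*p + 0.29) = -1.1305*p^5 - 0.8876*p^4 + 2.6384*p^3 + 2.3623*p^2 - 3.9388*p + 0.9454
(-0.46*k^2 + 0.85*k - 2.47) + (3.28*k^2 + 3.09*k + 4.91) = 2.82*k^2 + 3.94*k + 2.44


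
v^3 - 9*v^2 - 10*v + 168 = (v - 7)*(v - 6)*(v + 4)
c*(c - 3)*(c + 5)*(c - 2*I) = c^4 + 2*c^3 - 2*I*c^3 - 15*c^2 - 4*I*c^2 + 30*I*c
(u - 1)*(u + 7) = u^2 + 6*u - 7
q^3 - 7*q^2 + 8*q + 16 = (q - 4)^2*(q + 1)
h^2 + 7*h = h*(h + 7)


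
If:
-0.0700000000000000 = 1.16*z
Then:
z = -0.06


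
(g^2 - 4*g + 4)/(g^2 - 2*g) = (g - 2)/g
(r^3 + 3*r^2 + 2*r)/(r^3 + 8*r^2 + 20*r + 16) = r*(r + 1)/(r^2 + 6*r + 8)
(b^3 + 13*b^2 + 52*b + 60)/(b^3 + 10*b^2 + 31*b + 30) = (b + 6)/(b + 3)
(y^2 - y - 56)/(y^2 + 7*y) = (y - 8)/y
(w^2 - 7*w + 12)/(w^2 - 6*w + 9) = (w - 4)/(w - 3)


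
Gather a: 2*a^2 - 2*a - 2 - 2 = 2*a^2 - 2*a - 4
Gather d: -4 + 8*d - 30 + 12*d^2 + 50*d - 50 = 12*d^2 + 58*d - 84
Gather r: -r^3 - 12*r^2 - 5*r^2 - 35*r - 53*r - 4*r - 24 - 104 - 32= -r^3 - 17*r^2 - 92*r - 160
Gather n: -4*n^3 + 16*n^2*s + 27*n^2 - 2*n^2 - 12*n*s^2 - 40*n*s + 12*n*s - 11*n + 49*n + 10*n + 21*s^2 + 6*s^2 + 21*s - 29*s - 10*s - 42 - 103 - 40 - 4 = -4*n^3 + n^2*(16*s + 25) + n*(-12*s^2 - 28*s + 48) + 27*s^2 - 18*s - 189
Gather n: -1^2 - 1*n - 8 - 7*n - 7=-8*n - 16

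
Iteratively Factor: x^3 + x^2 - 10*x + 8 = (x + 4)*(x^2 - 3*x + 2) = (x - 1)*(x + 4)*(x - 2)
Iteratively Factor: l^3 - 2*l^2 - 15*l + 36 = (l + 4)*(l^2 - 6*l + 9) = (l - 3)*(l + 4)*(l - 3)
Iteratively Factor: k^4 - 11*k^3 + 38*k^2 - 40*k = (k - 5)*(k^3 - 6*k^2 + 8*k) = k*(k - 5)*(k^2 - 6*k + 8) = k*(k - 5)*(k - 4)*(k - 2)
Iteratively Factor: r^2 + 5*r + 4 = (r + 4)*(r + 1)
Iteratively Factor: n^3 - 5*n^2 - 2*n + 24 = (n - 4)*(n^2 - n - 6) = (n - 4)*(n + 2)*(n - 3)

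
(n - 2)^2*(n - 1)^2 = n^4 - 6*n^3 + 13*n^2 - 12*n + 4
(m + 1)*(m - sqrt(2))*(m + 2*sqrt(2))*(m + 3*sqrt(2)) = m^4 + m^3 + 4*sqrt(2)*m^3 + 2*m^2 + 4*sqrt(2)*m^2 - 12*sqrt(2)*m + 2*m - 12*sqrt(2)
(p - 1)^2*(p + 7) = p^3 + 5*p^2 - 13*p + 7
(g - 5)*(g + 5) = g^2 - 25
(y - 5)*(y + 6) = y^2 + y - 30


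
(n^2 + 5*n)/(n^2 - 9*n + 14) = n*(n + 5)/(n^2 - 9*n + 14)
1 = 1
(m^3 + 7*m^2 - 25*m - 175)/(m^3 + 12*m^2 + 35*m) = (m - 5)/m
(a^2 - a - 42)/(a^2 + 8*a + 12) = (a - 7)/(a + 2)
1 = 1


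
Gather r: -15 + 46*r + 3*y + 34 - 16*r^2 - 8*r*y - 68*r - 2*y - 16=-16*r^2 + r*(-8*y - 22) + y + 3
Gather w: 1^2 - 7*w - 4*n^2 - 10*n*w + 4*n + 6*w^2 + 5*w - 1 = -4*n^2 + 4*n + 6*w^2 + w*(-10*n - 2)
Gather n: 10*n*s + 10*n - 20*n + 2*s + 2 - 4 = n*(10*s - 10) + 2*s - 2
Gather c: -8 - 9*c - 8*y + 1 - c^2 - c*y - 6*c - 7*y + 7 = -c^2 + c*(-y - 15) - 15*y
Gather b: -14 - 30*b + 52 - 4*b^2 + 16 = -4*b^2 - 30*b + 54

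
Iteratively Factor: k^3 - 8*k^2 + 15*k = (k)*(k^2 - 8*k + 15) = k*(k - 5)*(k - 3)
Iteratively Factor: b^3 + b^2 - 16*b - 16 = (b + 1)*(b^2 - 16) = (b - 4)*(b + 1)*(b + 4)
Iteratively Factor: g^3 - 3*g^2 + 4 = (g - 2)*(g^2 - g - 2) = (g - 2)*(g + 1)*(g - 2)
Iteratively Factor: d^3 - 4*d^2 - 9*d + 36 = (d + 3)*(d^2 - 7*d + 12) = (d - 4)*(d + 3)*(d - 3)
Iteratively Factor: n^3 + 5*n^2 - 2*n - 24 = (n - 2)*(n^2 + 7*n + 12) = (n - 2)*(n + 4)*(n + 3)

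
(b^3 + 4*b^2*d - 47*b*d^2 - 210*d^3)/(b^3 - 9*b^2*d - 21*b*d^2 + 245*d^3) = (b + 6*d)/(b - 7*d)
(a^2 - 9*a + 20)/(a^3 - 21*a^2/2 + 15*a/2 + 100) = 2*(a - 4)/(2*a^2 - 11*a - 40)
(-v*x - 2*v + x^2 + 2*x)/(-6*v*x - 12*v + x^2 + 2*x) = (-v + x)/(-6*v + x)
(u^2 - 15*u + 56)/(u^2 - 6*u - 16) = (u - 7)/(u + 2)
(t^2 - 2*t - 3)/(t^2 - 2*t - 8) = (-t^2 + 2*t + 3)/(-t^2 + 2*t + 8)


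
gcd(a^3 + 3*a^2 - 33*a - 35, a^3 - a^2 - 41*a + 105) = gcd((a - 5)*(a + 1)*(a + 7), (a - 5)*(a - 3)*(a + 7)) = a^2 + 2*a - 35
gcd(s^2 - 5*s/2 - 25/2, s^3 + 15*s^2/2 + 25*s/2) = s + 5/2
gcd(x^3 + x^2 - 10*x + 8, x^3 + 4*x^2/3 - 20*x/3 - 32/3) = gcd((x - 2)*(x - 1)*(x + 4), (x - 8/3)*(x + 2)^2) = 1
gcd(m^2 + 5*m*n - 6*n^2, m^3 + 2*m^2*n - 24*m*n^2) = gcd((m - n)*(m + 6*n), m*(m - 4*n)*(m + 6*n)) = m + 6*n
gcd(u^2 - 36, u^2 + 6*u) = u + 6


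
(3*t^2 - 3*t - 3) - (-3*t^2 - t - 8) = 6*t^2 - 2*t + 5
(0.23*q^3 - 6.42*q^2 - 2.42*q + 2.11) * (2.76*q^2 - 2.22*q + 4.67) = 0.6348*q^5 - 18.2298*q^4 + 8.6473*q^3 - 18.7854*q^2 - 15.9856*q + 9.8537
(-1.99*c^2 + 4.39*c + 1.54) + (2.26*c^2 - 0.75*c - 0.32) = 0.27*c^2 + 3.64*c + 1.22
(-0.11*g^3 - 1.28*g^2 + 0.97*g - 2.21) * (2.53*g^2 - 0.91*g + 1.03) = -0.2783*g^5 - 3.1383*g^4 + 3.5056*g^3 - 7.7924*g^2 + 3.0102*g - 2.2763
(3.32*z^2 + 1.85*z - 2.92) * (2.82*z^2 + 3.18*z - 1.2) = 9.3624*z^4 + 15.7746*z^3 - 6.3354*z^2 - 11.5056*z + 3.504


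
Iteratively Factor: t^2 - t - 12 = (t + 3)*(t - 4)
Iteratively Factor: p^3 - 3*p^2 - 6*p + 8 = (p - 1)*(p^2 - 2*p - 8) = (p - 4)*(p - 1)*(p + 2)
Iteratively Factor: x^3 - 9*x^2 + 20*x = (x)*(x^2 - 9*x + 20) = x*(x - 5)*(x - 4)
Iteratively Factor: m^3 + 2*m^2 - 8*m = (m + 4)*(m^2 - 2*m) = m*(m + 4)*(m - 2)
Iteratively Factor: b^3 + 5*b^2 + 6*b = (b + 3)*(b^2 + 2*b) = (b + 2)*(b + 3)*(b)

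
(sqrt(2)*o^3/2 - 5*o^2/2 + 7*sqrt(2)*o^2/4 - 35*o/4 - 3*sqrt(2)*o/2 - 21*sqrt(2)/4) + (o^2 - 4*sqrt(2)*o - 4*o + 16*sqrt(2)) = sqrt(2)*o^3/2 - 3*o^2/2 + 7*sqrt(2)*o^2/4 - 51*o/4 - 11*sqrt(2)*o/2 + 43*sqrt(2)/4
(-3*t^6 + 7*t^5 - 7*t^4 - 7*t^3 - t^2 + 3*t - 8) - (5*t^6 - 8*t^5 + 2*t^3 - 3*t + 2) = -8*t^6 + 15*t^5 - 7*t^4 - 9*t^3 - t^2 + 6*t - 10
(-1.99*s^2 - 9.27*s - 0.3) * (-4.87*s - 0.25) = 9.6913*s^3 + 45.6424*s^2 + 3.7785*s + 0.075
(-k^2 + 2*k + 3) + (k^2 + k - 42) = 3*k - 39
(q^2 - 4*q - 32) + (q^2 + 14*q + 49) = 2*q^2 + 10*q + 17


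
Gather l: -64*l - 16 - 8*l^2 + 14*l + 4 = -8*l^2 - 50*l - 12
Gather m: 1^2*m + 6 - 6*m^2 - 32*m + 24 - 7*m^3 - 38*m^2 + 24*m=-7*m^3 - 44*m^2 - 7*m + 30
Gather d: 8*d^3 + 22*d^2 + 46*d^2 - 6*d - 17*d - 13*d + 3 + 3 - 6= 8*d^3 + 68*d^2 - 36*d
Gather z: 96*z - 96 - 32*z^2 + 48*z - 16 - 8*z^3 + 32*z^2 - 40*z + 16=-8*z^3 + 104*z - 96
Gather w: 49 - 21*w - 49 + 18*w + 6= 6 - 3*w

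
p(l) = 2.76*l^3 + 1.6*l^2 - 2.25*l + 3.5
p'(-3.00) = 62.67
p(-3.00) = -49.87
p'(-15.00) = 1812.75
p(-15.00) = -8917.75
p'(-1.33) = 8.14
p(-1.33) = 2.83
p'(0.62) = 2.92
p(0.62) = 3.38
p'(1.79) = 30.01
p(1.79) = 20.43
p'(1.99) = 36.91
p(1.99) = 27.11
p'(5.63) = 278.22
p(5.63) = 534.08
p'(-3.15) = 69.83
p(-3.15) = -59.80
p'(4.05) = 146.52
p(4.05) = 203.98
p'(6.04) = 319.15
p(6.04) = 656.44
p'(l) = 8.28*l^2 + 3.2*l - 2.25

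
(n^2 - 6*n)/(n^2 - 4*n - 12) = n/(n + 2)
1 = 1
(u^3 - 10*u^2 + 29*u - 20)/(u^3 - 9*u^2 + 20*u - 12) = (u^2 - 9*u + 20)/(u^2 - 8*u + 12)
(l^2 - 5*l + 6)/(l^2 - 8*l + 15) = (l - 2)/(l - 5)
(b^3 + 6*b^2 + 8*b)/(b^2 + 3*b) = (b^2 + 6*b + 8)/(b + 3)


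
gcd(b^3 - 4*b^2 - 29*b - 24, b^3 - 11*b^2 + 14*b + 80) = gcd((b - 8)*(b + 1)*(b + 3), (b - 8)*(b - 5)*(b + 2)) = b - 8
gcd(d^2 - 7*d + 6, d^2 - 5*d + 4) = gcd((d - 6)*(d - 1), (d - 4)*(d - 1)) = d - 1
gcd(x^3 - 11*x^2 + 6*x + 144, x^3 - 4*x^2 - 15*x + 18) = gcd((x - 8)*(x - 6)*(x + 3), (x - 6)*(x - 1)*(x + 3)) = x^2 - 3*x - 18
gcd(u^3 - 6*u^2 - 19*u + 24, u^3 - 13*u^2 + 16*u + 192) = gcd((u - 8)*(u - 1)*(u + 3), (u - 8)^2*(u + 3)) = u^2 - 5*u - 24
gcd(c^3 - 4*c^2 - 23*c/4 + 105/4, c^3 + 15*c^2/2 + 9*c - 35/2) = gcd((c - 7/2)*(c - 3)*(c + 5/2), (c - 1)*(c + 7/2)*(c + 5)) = 1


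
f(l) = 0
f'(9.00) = 0.00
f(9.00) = 0.00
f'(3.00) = 0.00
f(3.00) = 0.00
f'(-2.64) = 0.00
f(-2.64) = 0.00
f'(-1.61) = 0.00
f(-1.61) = 0.00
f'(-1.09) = 0.00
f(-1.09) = 0.00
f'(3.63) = 0.00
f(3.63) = 0.00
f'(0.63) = 0.00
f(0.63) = 0.00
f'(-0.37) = 0.00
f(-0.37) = 0.00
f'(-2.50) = 0.00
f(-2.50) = 0.00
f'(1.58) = 0.00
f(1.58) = 0.00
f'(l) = 0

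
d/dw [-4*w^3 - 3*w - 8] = -12*w^2 - 3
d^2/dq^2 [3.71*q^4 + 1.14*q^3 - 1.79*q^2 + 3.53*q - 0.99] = 44.52*q^2 + 6.84*q - 3.58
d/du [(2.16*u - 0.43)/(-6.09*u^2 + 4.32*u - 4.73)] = (13.1544*u^2 - 5.2374*u - 8.3592)/(37.0881*u^4 - 52.6176*u^3 + 76.2738*u^2 - 40.8672*u + 22.3729)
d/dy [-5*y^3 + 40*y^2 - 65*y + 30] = -15*y^2 + 80*y - 65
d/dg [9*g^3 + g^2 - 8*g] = 27*g^2 + 2*g - 8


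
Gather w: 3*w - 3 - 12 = 3*w - 15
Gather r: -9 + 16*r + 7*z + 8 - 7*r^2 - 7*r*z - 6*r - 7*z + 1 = -7*r^2 + r*(10 - 7*z)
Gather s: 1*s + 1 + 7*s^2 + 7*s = 7*s^2 + 8*s + 1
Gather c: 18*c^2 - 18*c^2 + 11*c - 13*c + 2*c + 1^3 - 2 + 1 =0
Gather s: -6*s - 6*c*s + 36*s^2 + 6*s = -6*c*s + 36*s^2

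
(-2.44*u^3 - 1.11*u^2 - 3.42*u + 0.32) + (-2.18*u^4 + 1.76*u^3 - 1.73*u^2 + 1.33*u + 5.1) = -2.18*u^4 - 0.68*u^3 - 2.84*u^2 - 2.09*u + 5.42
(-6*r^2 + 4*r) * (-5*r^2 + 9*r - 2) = 30*r^4 - 74*r^3 + 48*r^2 - 8*r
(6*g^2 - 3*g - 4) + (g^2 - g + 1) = 7*g^2 - 4*g - 3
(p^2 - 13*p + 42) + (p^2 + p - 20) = 2*p^2 - 12*p + 22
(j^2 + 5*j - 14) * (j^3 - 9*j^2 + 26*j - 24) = j^5 - 4*j^4 - 33*j^3 + 232*j^2 - 484*j + 336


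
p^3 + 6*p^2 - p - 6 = (p - 1)*(p + 1)*(p + 6)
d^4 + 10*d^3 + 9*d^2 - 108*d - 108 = (d - 3)*(d + 1)*(d + 6)^2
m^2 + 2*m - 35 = (m - 5)*(m + 7)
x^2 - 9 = (x - 3)*(x + 3)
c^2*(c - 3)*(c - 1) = c^4 - 4*c^3 + 3*c^2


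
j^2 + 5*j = j*(j + 5)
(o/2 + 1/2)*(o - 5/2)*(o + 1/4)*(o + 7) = o^4/2 + 23*o^3/8 - 93*o^2/16 - 83*o/8 - 35/16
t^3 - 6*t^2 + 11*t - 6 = (t - 3)*(t - 2)*(t - 1)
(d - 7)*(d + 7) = d^2 - 49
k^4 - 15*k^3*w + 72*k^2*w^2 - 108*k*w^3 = k*(k - 6*w)^2*(k - 3*w)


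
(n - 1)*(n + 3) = n^2 + 2*n - 3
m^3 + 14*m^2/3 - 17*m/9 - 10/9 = (m - 2/3)*(m + 1/3)*(m + 5)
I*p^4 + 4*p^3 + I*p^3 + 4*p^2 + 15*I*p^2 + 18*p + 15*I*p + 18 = (p - 6*I)*(p - I)*(p + 3*I)*(I*p + I)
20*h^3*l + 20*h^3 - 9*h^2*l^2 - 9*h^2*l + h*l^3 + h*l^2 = (-5*h + l)*(-4*h + l)*(h*l + h)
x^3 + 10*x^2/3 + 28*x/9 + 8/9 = (x + 2/3)^2*(x + 2)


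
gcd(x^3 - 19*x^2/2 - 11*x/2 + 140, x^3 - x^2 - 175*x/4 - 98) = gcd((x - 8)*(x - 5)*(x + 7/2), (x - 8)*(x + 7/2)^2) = x^2 - 9*x/2 - 28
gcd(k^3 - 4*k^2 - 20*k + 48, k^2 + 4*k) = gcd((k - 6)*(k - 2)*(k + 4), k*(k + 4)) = k + 4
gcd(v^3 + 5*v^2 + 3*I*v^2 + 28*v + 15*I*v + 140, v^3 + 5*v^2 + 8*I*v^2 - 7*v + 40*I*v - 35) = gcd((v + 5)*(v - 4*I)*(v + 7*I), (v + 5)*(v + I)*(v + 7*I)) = v^2 + v*(5 + 7*I) + 35*I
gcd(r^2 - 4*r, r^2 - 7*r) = r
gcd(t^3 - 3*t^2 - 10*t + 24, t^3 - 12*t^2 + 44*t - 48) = t^2 - 6*t + 8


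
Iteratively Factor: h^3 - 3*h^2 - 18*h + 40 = (h - 2)*(h^2 - h - 20) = (h - 2)*(h + 4)*(h - 5)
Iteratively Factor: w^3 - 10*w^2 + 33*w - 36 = (w - 3)*(w^2 - 7*w + 12) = (w - 3)^2*(w - 4)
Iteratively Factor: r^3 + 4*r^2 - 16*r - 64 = (r + 4)*(r^2 - 16) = (r - 4)*(r + 4)*(r + 4)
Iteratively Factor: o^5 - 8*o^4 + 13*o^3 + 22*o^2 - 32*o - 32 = (o - 4)*(o^4 - 4*o^3 - 3*o^2 + 10*o + 8) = (o - 4)*(o + 1)*(o^3 - 5*o^2 + 2*o + 8) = (o - 4)*(o + 1)^2*(o^2 - 6*o + 8) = (o - 4)*(o - 2)*(o + 1)^2*(o - 4)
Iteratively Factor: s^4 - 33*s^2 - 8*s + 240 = (s - 3)*(s^3 + 3*s^2 - 24*s - 80) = (s - 5)*(s - 3)*(s^2 + 8*s + 16) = (s - 5)*(s - 3)*(s + 4)*(s + 4)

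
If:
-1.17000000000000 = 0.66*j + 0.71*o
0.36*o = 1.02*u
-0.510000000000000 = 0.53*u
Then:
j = 1.16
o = -2.73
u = -0.96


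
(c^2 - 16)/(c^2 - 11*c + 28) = (c + 4)/(c - 7)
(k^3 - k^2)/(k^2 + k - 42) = k^2*(k - 1)/(k^2 + k - 42)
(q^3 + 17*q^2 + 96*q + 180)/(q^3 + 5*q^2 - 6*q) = (q^2 + 11*q + 30)/(q*(q - 1))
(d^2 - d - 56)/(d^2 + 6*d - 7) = (d - 8)/(d - 1)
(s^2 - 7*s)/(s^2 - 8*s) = (s - 7)/(s - 8)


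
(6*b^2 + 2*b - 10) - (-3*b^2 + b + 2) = 9*b^2 + b - 12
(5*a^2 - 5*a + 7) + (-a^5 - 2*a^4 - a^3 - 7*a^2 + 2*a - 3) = -a^5 - 2*a^4 - a^3 - 2*a^2 - 3*a + 4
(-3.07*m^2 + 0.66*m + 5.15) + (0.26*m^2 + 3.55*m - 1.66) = -2.81*m^2 + 4.21*m + 3.49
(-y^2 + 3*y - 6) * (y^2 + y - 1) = -y^4 + 2*y^3 - 2*y^2 - 9*y + 6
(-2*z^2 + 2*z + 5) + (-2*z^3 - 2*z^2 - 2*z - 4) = -2*z^3 - 4*z^2 + 1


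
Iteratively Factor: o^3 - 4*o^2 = (o - 4)*(o^2) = o*(o - 4)*(o)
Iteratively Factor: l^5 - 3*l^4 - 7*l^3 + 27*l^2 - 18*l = (l - 1)*(l^4 - 2*l^3 - 9*l^2 + 18*l) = (l - 3)*(l - 1)*(l^3 + l^2 - 6*l) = (l - 3)*(l - 2)*(l - 1)*(l^2 + 3*l) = (l - 3)*(l - 2)*(l - 1)*(l + 3)*(l)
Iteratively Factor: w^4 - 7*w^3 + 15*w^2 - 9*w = (w - 3)*(w^3 - 4*w^2 + 3*w) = (w - 3)^2*(w^2 - w) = w*(w - 3)^2*(w - 1)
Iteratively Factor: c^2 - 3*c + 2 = (c - 2)*(c - 1)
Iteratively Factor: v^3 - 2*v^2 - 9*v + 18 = (v - 3)*(v^2 + v - 6) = (v - 3)*(v - 2)*(v + 3)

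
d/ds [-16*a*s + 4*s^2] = -16*a + 8*s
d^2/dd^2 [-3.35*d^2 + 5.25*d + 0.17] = -6.70000000000000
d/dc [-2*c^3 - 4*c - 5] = -6*c^2 - 4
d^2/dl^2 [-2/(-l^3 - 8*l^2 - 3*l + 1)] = 4*(-(3*l + 8)*(l^3 + 8*l^2 + 3*l - 1) + (3*l^2 + 16*l + 3)^2)/(l^3 + 8*l^2 + 3*l - 1)^3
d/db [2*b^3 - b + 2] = 6*b^2 - 1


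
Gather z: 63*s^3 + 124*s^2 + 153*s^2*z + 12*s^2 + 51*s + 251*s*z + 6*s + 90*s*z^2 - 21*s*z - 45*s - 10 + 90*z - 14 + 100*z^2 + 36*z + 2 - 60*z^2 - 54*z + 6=63*s^3 + 136*s^2 + 12*s + z^2*(90*s + 40) + z*(153*s^2 + 230*s + 72) - 16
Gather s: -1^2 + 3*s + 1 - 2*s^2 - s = -2*s^2 + 2*s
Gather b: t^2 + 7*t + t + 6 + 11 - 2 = t^2 + 8*t + 15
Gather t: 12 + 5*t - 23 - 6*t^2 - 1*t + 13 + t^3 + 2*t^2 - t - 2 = t^3 - 4*t^2 + 3*t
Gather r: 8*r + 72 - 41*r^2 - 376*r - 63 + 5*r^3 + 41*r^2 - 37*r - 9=5*r^3 - 405*r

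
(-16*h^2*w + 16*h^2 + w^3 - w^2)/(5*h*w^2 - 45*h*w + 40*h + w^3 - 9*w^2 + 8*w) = (-16*h^2 + w^2)/(5*h*w - 40*h + w^2 - 8*w)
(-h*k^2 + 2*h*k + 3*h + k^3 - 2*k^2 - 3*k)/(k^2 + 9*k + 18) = (-h*k^2 + 2*h*k + 3*h + k^3 - 2*k^2 - 3*k)/(k^2 + 9*k + 18)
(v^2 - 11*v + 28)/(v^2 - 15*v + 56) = (v - 4)/(v - 8)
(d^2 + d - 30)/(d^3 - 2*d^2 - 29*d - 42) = (-d^2 - d + 30)/(-d^3 + 2*d^2 + 29*d + 42)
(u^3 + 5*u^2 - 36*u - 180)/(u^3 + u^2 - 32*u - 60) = (u + 6)/(u + 2)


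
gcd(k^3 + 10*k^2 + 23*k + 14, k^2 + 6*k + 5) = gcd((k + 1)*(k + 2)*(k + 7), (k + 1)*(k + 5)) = k + 1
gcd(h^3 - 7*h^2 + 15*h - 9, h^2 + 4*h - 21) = h - 3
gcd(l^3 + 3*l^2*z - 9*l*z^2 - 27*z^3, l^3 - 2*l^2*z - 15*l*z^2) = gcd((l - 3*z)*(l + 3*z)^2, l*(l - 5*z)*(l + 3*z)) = l + 3*z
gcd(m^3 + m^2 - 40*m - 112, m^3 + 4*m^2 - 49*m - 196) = m^2 - 3*m - 28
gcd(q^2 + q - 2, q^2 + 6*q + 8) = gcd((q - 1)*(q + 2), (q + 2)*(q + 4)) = q + 2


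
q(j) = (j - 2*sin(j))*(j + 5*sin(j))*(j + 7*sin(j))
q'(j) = (1 - 2*cos(j))*(j + 5*sin(j))*(j + 7*sin(j)) + (j - 2*sin(j))*(j + 5*sin(j))*(7*cos(j) + 1) + (j - 2*sin(j))*(j + 7*sin(j))*(5*cos(j) + 1)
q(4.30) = 3.64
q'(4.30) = 17.19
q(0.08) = -0.02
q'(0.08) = -0.92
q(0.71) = -12.42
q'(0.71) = -40.68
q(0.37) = -2.23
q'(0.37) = -17.06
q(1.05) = -26.28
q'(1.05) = -33.36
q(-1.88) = 1.43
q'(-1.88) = 91.64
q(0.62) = -8.96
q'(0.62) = -36.05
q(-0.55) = 6.60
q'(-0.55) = -31.28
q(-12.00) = -1004.15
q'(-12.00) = 1350.98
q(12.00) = 1004.15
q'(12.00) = 1350.98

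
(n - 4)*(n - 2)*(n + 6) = n^3 - 28*n + 48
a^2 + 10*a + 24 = (a + 4)*(a + 6)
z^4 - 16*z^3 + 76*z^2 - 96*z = z*(z - 8)*(z - 6)*(z - 2)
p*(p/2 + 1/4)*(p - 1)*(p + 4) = p^4/2 + 7*p^3/4 - 5*p^2/4 - p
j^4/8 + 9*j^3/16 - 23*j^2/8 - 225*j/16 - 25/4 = (j/4 + 1)*(j/2 + 1/4)*(j - 5)*(j + 5)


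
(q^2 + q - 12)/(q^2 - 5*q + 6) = (q + 4)/(q - 2)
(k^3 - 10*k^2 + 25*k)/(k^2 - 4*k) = (k^2 - 10*k + 25)/(k - 4)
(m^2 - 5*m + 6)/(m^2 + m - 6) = (m - 3)/(m + 3)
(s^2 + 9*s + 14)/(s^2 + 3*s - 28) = (s + 2)/(s - 4)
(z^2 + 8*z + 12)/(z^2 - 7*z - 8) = (z^2 + 8*z + 12)/(z^2 - 7*z - 8)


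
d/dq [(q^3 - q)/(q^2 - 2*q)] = (q^2 - 4*q + 1)/(q^2 - 4*q + 4)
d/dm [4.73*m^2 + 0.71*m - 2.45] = 9.46*m + 0.71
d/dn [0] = 0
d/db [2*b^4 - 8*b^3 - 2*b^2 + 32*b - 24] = 8*b^3 - 24*b^2 - 4*b + 32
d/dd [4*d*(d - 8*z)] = 8*d - 32*z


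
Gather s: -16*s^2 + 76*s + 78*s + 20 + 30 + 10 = -16*s^2 + 154*s + 60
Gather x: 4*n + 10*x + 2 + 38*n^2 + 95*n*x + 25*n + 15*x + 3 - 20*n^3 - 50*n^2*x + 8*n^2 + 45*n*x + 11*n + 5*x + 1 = -20*n^3 + 46*n^2 + 40*n + x*(-50*n^2 + 140*n + 30) + 6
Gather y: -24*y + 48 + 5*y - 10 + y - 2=36 - 18*y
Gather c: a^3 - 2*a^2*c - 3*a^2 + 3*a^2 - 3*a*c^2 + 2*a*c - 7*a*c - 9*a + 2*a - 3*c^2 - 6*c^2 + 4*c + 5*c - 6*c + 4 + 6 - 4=a^3 - 7*a + c^2*(-3*a - 9) + c*(-2*a^2 - 5*a + 3) + 6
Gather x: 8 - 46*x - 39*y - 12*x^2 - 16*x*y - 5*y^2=-12*x^2 + x*(-16*y - 46) - 5*y^2 - 39*y + 8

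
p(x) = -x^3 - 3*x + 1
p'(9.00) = -246.00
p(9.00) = -755.00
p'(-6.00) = -111.00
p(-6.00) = 235.00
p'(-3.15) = -32.77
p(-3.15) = 41.71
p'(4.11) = -53.68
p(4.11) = -80.76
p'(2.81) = -26.69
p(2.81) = -29.62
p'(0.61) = -4.12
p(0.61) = -1.06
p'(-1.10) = -6.63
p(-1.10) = 5.63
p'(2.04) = -15.48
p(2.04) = -13.61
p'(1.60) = -10.68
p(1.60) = -7.90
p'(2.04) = -15.48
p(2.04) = -13.61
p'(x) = -3*x^2 - 3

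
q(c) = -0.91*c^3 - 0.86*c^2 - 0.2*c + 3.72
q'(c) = -2.73*c^2 - 1.72*c - 0.2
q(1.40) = -0.74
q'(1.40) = -7.96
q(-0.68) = 3.74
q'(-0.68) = -0.29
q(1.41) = -0.82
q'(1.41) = -8.05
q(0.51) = 3.27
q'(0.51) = -1.79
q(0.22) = 3.62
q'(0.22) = -0.71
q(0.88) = 2.26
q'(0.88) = -3.83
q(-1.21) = 4.31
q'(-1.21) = -2.12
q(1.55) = -2.04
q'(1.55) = -9.42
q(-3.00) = 21.15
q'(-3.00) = -19.61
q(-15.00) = 2884.47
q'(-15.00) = -588.65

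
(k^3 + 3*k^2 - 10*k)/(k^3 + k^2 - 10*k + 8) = k*(k + 5)/(k^2 + 3*k - 4)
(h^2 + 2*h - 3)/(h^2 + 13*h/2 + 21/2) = 2*(h - 1)/(2*h + 7)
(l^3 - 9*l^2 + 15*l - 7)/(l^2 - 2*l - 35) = (l^2 - 2*l + 1)/(l + 5)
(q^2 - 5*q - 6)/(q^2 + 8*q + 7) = (q - 6)/(q + 7)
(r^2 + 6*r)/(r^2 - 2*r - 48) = r/(r - 8)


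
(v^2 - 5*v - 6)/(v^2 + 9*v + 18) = (v^2 - 5*v - 6)/(v^2 + 9*v + 18)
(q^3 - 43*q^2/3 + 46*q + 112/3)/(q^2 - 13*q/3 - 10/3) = (q^2 - 15*q + 56)/(q - 5)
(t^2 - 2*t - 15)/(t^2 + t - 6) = (t - 5)/(t - 2)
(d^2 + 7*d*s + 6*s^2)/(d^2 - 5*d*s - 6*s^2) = (-d - 6*s)/(-d + 6*s)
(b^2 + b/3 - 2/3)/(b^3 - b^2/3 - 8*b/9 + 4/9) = 3/(3*b - 2)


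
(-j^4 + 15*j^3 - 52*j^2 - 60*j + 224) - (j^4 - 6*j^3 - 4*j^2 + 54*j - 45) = -2*j^4 + 21*j^3 - 48*j^2 - 114*j + 269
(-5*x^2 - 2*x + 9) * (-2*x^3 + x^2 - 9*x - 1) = 10*x^5 - x^4 + 25*x^3 + 32*x^2 - 79*x - 9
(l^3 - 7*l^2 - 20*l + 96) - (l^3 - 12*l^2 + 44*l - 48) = 5*l^2 - 64*l + 144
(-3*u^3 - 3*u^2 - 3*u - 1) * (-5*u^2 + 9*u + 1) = 15*u^5 - 12*u^4 - 15*u^3 - 25*u^2 - 12*u - 1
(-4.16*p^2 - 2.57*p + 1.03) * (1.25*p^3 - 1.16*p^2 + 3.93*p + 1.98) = -5.2*p^5 + 1.6131*p^4 - 12.0801*p^3 - 19.5317*p^2 - 1.0407*p + 2.0394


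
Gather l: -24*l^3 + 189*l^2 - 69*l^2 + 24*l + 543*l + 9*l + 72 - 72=-24*l^3 + 120*l^2 + 576*l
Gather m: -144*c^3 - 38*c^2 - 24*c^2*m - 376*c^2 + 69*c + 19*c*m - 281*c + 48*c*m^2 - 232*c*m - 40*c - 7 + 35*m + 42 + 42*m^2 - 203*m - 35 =-144*c^3 - 414*c^2 - 252*c + m^2*(48*c + 42) + m*(-24*c^2 - 213*c - 168)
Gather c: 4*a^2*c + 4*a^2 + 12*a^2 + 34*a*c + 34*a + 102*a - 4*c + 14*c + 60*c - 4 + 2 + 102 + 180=16*a^2 + 136*a + c*(4*a^2 + 34*a + 70) + 280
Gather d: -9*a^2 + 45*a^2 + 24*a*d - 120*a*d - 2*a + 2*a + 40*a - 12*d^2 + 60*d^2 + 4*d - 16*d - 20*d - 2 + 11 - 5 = 36*a^2 + 40*a + 48*d^2 + d*(-96*a - 32) + 4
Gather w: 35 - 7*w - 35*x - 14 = -7*w - 35*x + 21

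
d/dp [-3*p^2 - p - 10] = -6*p - 1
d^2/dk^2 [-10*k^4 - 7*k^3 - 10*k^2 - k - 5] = -120*k^2 - 42*k - 20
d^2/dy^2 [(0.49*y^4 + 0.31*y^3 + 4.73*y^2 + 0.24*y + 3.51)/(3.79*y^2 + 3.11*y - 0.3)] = (14.076818*y^6 + 34.653486*y^5 + 25.0931939999999*y^4 - 105.222384*y^3 + 333.569826*y^2 + 250.036794*y + 77.179122)/(54.439939*y^6 + 134.017053*y^5 + 97.044087*y^4 + 8.863811*y^3 - 7.68159*y^2 + 0.8397*y - 0.027)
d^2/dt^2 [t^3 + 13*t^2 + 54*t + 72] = 6*t + 26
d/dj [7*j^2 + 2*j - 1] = 14*j + 2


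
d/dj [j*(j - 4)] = 2*j - 4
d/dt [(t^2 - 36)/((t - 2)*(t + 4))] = 2*(t^2 + 28*t + 36)/(t^4 + 4*t^3 - 12*t^2 - 32*t + 64)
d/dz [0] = 0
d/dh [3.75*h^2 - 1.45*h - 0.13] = 7.5*h - 1.45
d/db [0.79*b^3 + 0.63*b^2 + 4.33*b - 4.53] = 2.37*b^2 + 1.26*b + 4.33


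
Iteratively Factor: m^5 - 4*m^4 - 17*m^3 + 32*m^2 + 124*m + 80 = (m + 2)*(m^4 - 6*m^3 - 5*m^2 + 42*m + 40) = (m + 2)^2*(m^3 - 8*m^2 + 11*m + 20) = (m + 1)*(m + 2)^2*(m^2 - 9*m + 20) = (m - 4)*(m + 1)*(m + 2)^2*(m - 5)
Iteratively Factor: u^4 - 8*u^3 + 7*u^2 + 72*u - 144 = (u - 3)*(u^3 - 5*u^2 - 8*u + 48) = (u - 4)*(u - 3)*(u^2 - u - 12) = (u - 4)^2*(u - 3)*(u + 3)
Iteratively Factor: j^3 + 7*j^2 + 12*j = (j + 4)*(j^2 + 3*j) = j*(j + 4)*(j + 3)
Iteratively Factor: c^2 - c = (c - 1)*(c)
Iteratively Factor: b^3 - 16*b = (b + 4)*(b^2 - 4*b) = (b - 4)*(b + 4)*(b)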